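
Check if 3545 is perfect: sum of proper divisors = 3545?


Proper divisors of 3545: 1, 5, 709
Sum = 1 + 5 + 709 = 715

No, 3545 is not perfect (715 ≠ 3545)


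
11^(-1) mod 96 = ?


Use the extended Euclidean algorithm on (96, 11); each row r = 96*s + 11*t:
r=96, s=1, t=0
r=11, s=0, t=1
q=8: r=8, s=1, t=-8   [96*(1) + 11*(-8) = 8]
q=1: r=3, s=-1, t=9   [96*(-1) + 11*(9) = 3]
q=2: r=2, s=3, t=-26   [96*(3) + 11*(-26) = 2]
q=1: r=1, s=-4, t=35   [96*(-4) + 11*(35) = 1]
q=2: r=0, s=11, t=-96   [96*(11) + 11*(-96) = 0]
GCD = 1 with t = 35, so 11*(35) ≡ 1 (mod 96)
Inverse = 35 mod 96 = 35
Check: 11 * 35 = 385 ≡ 1 (mod 96)

11^(-1) ≡ 35 (mod 96)


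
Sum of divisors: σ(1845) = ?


Divisors of 1845: 1, 3, 5, 9, 15, 41, 45, 123, 205, 369, 615, 1845
Sum = 1 + 3 + 5 + 9 + 15 + 41 + 45 + 123 + 205 + 369 + 615 + 1845 = 3276

σ(1845) = 3276


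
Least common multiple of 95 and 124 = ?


GCD(95, 124) = 1
LCM = 95*124/1 = 11780/1 = 11780

LCM = 11780


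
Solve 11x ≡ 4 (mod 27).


GCD(11, 27) = 1, unique solution
a^(-1) mod 27 = 5
x = 5 * 4 mod 27 = 20

x ≡ 20 (mod 27)


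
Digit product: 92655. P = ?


9 × 2 × 6 × 5 × 5 = 2700


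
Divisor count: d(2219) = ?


2219 = 7^1 × 317^1
d(2219) = (1+1) × (1+1) = 4

4 divisors


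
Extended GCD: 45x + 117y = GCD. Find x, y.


Tabular extended Euclidean (each row: r = 45*s + 117*t):
r=45, s=1, t=0
r=117, s=0, t=1
q=0: r=45, s=1, t=0   [45*(1) + 117*(0) = 45]
q=2: r=27, s=-2, t=1   [45*(-2) + 117*(1) = 27]
q=1: r=18, s=3, t=-1   [45*(3) + 117*(-1) = 18]
q=1: r=9, s=-5, t=2   [45*(-5) + 117*(2) = 9]
q=2: r=0, s=13, t=-5   [45*(13) + 117*(-5) = 0]
GCD = 9; from the row with r=9: x=-5, y=2
Check: 45*(-5) + 117*(2) = -225 + 234 = 9

GCD = 9, x = -5, y = 2


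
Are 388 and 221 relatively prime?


Euclidean algorithm:
388 = 1 * 221 + 167
221 = 1 * 167 + 54
167 = 3 * 54 + 5
54 = 10 * 5 + 4
5 = 1 * 4 + 1
4 = 4 * 1 + 0
GCD(388, 221) = 1

Yes, coprime (GCD = 1)


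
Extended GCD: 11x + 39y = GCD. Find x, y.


Tabular extended Euclidean (each row: r = 11*s + 39*t):
r=11, s=1, t=0
r=39, s=0, t=1
q=0: r=11, s=1, t=0   [11*(1) + 39*(0) = 11]
q=3: r=6, s=-3, t=1   [11*(-3) + 39*(1) = 6]
q=1: r=5, s=4, t=-1   [11*(4) + 39*(-1) = 5]
q=1: r=1, s=-7, t=2   [11*(-7) + 39*(2) = 1]
q=5: r=0, s=39, t=-11   [11*(39) + 39*(-11) = 0]
GCD = 1; from the row with r=1: x=-7, y=2
Check: 11*(-7) + 39*(2) = -77 + 78 = 1

GCD = 1, x = -7, y = 2


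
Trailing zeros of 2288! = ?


floor(2288/5) = 457
floor(2288/25) = 91
floor(2288/125) = 18
floor(2288/625) = 3
Total = 569

569 trailing zeros


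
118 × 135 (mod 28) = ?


118 × 135 = 15930
15930 mod 28 = 26


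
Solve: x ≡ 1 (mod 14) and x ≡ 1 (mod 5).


M = 14*5 = 70
M1 = M/14 = 5, M2 = M/5 = 14
M1^(-1) mod 14 = 3, M2^(-1) mod 5 = 4
x = 1*5*3 + 1*14*4 = 71
71 mod 70 = 1
Check: 1 mod 14 = 1 ✓, 1 mod 5 = 1 ✓

x ≡ 1 (mod 70)


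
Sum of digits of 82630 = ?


8 + 2 + 6 + 3 + 0 = 19


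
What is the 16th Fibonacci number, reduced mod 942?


F(k) mod 942 for k=1..16:
1, 1, 2, 3, 5, 8, 13, 21, 34, 55, 89, 144, 233, 377, 610, 45
F(16) mod 942 = 45


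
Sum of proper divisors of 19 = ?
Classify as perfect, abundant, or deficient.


Proper divisors: 1
Sum = 1 = 1
1 < 19 → deficient

s(19) = 1 (deficient)


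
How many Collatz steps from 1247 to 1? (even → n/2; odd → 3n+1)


1247 → 3742 → 1871 → 5614 → 2807 → 8422 → 4211 → 12634 → 6317 → 18952 → 9476 → 4738 → 2369 → 7108 → 3554 → 1777 → 5332 → 2666 → 1333 → 4000 → 2000 → 1000 → 500 → 250 → 125 → 376 → 188 → 94 → 47 → 142 → 71 → 214 → 107 → 322 → 161 → 484 → 242 → 121 → 364 → 182 → 91 → 274 → 137 → 412 → 206 → 103 → 310 → 155 → 466 → 233 → 700 → 350 → 175 → 526 → 263 → 790 → 395 → 1186 → 593 → 1780 → 890 → 445 → 1336 → 668 → 334 → 167 → 502 → 251 → 754 → 377 → 1132 → 566 → 283 → 850 → 425 → 1276 → 638 → 319 → 958 → 479 → 1438 → 719 → 2158 → 1079 → 3238 → 1619 → 4858 → 2429 → 7288 → 3644 → 1822 → 911 → 2734 → 1367 → 4102 → 2051 → 6154 → 3077 → 9232 → 4616 → 2308 → 1154 → 577 → 1732 → 866 → 433 → 1300 → 650 → 325 → 976 → 488 → 244 → 122 → 61 → 184 → 92 → 46 → 23 → 70 → 35 → 106 → 53 → 160 → 80 → 40 → 20 → 10 → 5 → 16 → 8 → 4 → 2 → 1
Total steps = 132

132 steps


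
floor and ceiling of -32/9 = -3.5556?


-32/9 = -3.5556
floor = -4
ceil = -3

floor = -4, ceil = -3


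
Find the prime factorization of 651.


651 / 3 = 217
217 / 7 = 31
31 / 31 = 1
651 = 3 × 7 × 31


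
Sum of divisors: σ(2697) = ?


Divisors of 2697: 1, 3, 29, 31, 87, 93, 899, 2697
Sum = 1 + 3 + 29 + 31 + 87 + 93 + 899 + 2697 = 3840

σ(2697) = 3840


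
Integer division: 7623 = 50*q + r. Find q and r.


7623 = 50 * 152 + 23
Check: 7600 + 23 = 7623

q = 152, r = 23


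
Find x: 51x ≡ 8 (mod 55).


GCD(51, 55) = 1, unique solution
a^(-1) mod 55 = 41
x = 41 * 8 mod 55 = 53

x ≡ 53 (mod 55)


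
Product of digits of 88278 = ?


8 × 8 × 2 × 7 × 8 = 7168


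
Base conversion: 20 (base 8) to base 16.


20 (base 8) = 16 (decimal)
16 (decimal) = 10 (base 16)


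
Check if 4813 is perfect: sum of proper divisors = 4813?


Proper divisors of 4813: 1
Sum = 1 = 1

No, 4813 is not perfect (1 ≠ 4813)


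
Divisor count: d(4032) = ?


4032 = 2^6 × 3^2 × 7^1
d(4032) = (6+1) × (2+1) × (1+1) = 42

42 divisors


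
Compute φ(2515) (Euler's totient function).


2515 = 5 × 503
Prime factors: 5, 503
φ(2515) = 2515 × (1-1/5) × (1-1/503)
= 2515 × 4/5 × 502/503 = 2008

φ(2515) = 2008


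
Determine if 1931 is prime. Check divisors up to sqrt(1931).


Check divisors up to sqrt(1931) = 43.9431
No divisors found.
1931 is prime.

Yes, 1931 is prime


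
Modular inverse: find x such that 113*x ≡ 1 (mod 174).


Use the extended Euclidean algorithm on (174, 113); each row r = 174*s + 113*t:
r=174, s=1, t=0
r=113, s=0, t=1
q=1: r=61, s=1, t=-1   [174*(1) + 113*(-1) = 61]
q=1: r=52, s=-1, t=2   [174*(-1) + 113*(2) = 52]
q=1: r=9, s=2, t=-3   [174*(2) + 113*(-3) = 9]
q=5: r=7, s=-11, t=17   [174*(-11) + 113*(17) = 7]
q=1: r=2, s=13, t=-20   [174*(13) + 113*(-20) = 2]
q=3: r=1, s=-50, t=77   [174*(-50) + 113*(77) = 1]
q=2: r=0, s=113, t=-174   [174*(113) + 113*(-174) = 0]
GCD = 1 with t = 77, so 113*(77) ≡ 1 (mod 174)
Inverse = 77 mod 174 = 77
Check: 113 * 77 = 8701 ≡ 1 (mod 174)

113^(-1) ≡ 77 (mod 174)


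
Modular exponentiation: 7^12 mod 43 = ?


7^1 mod 43 = 7
7^2 mod 43 = 6
7^3 mod 43 = 42
7^4 mod 43 = 36
7^5 mod 43 = 37
7^6 mod 43 = 1
7^7 mod 43 = 7
7^8 mod 43 = 6
7^9 mod 43 = 42
7^10 mod 43 = 36
7^11 mod 43 = 37
7^12 mod 43 = 1


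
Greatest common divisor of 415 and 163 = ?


415 = 2 * 163 + 89
163 = 1 * 89 + 74
89 = 1 * 74 + 15
74 = 4 * 15 + 14
15 = 1 * 14 + 1
14 = 14 * 1 + 0
GCD = 1


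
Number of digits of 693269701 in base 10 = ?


693269701 has 9 digits in base 10
floor(log10(693269701)) + 1 = floor(8.8409) + 1 = 9

9 digits (base 10)


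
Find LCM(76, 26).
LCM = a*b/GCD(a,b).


GCD(76, 26) = 2
LCM = 76*26/2 = 1976/2 = 988

LCM = 988


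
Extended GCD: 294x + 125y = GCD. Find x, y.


Tabular extended Euclidean (each row: r = 294*s + 125*t):
r=294, s=1, t=0
r=125, s=0, t=1
q=2: r=44, s=1, t=-2   [294*(1) + 125*(-2) = 44]
q=2: r=37, s=-2, t=5   [294*(-2) + 125*(5) = 37]
q=1: r=7, s=3, t=-7   [294*(3) + 125*(-7) = 7]
q=5: r=2, s=-17, t=40   [294*(-17) + 125*(40) = 2]
q=3: r=1, s=54, t=-127   [294*(54) + 125*(-127) = 1]
q=2: r=0, s=-125, t=294   [294*(-125) + 125*(294) = 0]
GCD = 1; from the row with r=1: x=54, y=-127
Check: 294*(54) + 125*(-127) = 15876 - 15875 = 1

GCD = 1, x = 54, y = -127


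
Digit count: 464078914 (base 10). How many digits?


464078914 has 9 digits in base 10
floor(log10(464078914)) + 1 = floor(8.6666) + 1 = 9

9 digits (base 10)


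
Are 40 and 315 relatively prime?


Euclidean algorithm:
315 = 7 * 40 + 35
40 = 1 * 35 + 5
35 = 7 * 5 + 0
GCD(40, 315) = 5

No, not coprime (GCD = 5)


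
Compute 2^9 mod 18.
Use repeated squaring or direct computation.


2^1 mod 18 = 2
2^2 mod 18 = 4
2^3 mod 18 = 8
2^4 mod 18 = 16
2^5 mod 18 = 14
2^6 mod 18 = 10
2^7 mod 18 = 2
2^8 mod 18 = 4
2^9 mod 18 = 8


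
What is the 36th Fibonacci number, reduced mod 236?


F(k) mod 236 for k=1..36:
1, 1, 2, 3, 5, 8, 13, 21, 34, 55, 89, 144, 233, 141, 138, 43, 181, 224, 169, 157, 90, 11, 101, 112, 213, 89, 66, 155, 221, 140, 125, 29, 154, 183, 101, 48
F(36) mod 236 = 48


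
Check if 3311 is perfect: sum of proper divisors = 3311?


Proper divisors of 3311: 1, 7, 11, 43, 77, 301, 473
Sum = 1 + 7 + 11 + 43 + 77 + 301 + 473 = 913

No, 3311 is not perfect (913 ≠ 3311)


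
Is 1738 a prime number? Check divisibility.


1738 / 2 = 869 (exact division)
1738 is NOT prime.

No, 1738 is not prime


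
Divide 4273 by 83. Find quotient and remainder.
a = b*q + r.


4273 = 83 * 51 + 40
Check: 4233 + 40 = 4273

q = 51, r = 40


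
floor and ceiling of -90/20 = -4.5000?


-90/20 = -4.5000
floor = -5
ceil = -4

floor = -5, ceil = -4


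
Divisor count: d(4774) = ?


4774 = 2^1 × 7^1 × 11^1 × 31^1
d(4774) = (1+1) × (1+1) × (1+1) × (1+1) = 16

16 divisors


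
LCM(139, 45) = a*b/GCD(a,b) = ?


GCD(139, 45) = 1
LCM = 139*45/1 = 6255/1 = 6255

LCM = 6255


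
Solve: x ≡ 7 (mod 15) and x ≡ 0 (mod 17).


M = 15*17 = 255
M1 = M/15 = 17, M2 = M/17 = 15
M1^(-1) mod 15 = 8, M2^(-1) mod 17 = 8
x = 7*17*8 + 0*15*8 = 952
952 mod 255 = 187
Check: 187 mod 15 = 7 ✓, 187 mod 17 = 0 ✓

x ≡ 187 (mod 255)


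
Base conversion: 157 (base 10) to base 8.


157 (base 10) = 157 (decimal)
157 (decimal) = 235 (base 8)


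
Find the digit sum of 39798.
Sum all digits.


3 + 9 + 7 + 9 + 8 = 36


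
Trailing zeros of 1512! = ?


floor(1512/5) = 302
floor(1512/25) = 60
floor(1512/125) = 12
floor(1512/625) = 2
Total = 376

376 trailing zeros


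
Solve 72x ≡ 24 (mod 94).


GCD(72, 94) = 2 divides 24
Divide: 36x ≡ 12 (mod 47)
x ≡ 16 (mod 47)


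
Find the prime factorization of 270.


270 / 2 = 135
135 / 3 = 45
45 / 3 = 15
15 / 3 = 5
5 / 5 = 1
270 = 2 × 3^3 × 5


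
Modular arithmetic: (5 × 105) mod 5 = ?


5 × 105 = 525
525 mod 5 = 0


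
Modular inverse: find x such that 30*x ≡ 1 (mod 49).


Use the extended Euclidean algorithm on (49, 30); each row r = 49*s + 30*t:
r=49, s=1, t=0
r=30, s=0, t=1
q=1: r=19, s=1, t=-1   [49*(1) + 30*(-1) = 19]
q=1: r=11, s=-1, t=2   [49*(-1) + 30*(2) = 11]
q=1: r=8, s=2, t=-3   [49*(2) + 30*(-3) = 8]
q=1: r=3, s=-3, t=5   [49*(-3) + 30*(5) = 3]
q=2: r=2, s=8, t=-13   [49*(8) + 30*(-13) = 2]
q=1: r=1, s=-11, t=18   [49*(-11) + 30*(18) = 1]
q=2: r=0, s=30, t=-49   [49*(30) + 30*(-49) = 0]
GCD = 1 with t = 18, so 30*(18) ≡ 1 (mod 49)
Inverse = 18 mod 49 = 18
Check: 30 * 18 = 540 ≡ 1 (mod 49)

30^(-1) ≡ 18 (mod 49)


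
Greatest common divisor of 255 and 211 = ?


255 = 1 * 211 + 44
211 = 4 * 44 + 35
44 = 1 * 35 + 9
35 = 3 * 9 + 8
9 = 1 * 8 + 1
8 = 8 * 1 + 0
GCD = 1


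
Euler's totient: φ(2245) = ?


2245 = 5 × 449
Prime factors: 5, 449
φ(2245) = 2245 × (1-1/5) × (1-1/449)
= 2245 × 4/5 × 448/449 = 1792

φ(2245) = 1792


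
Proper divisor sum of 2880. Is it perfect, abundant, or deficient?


Proper divisors: 1, 2, 3, 4, 5, 6, 8, 9, 10, 12, 15, 16, 18, 20, 24, 30, 32, 36, 40, 45, 48, 60, 64, 72, 80, 90, 96, 120, 144, 160, 180, 192, 240, 288, 320, 360, 480, 576, 720, 960, 1440
Sum = 1 + 2 + 3 + 4 + 5 + 6 + 8 + 9 + 10 + 12 + 15 + 16 + 18 + 20 + 24 + 30 + 32 + 36 + 40 + 45 + 48 + 60 + 64 + 72 + 80 + 90 + 96 + 120 + 144 + 160 + 180 + 192 + 240 + 288 + 320 + 360 + 480 + 576 + 720 + 960 + 1440 = 7026
7026 > 2880 → abundant

s(2880) = 7026 (abundant)


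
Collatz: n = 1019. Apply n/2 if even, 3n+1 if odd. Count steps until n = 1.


1019 → 3058 → 1529 → 4588 → 2294 → 1147 → 3442 → 1721 → 5164 → 2582 → 1291 → 3874 → 1937 → 5812 → 2906 → 1453 → 4360 → 2180 → 1090 → 545 → 1636 → 818 → 409 → 1228 → 614 → 307 → 922 → 461 → 1384 → 692 → 346 → 173 → 520 → 260 → 130 → 65 → 196 → 98 → 49 → 148 → 74 → 37 → 112 → 56 → 28 → 14 → 7 → 22 → 11 → 34 → 17 → 52 → 26 → 13 → 40 → 20 → 10 → 5 → 16 → 8 → 4 → 2 → 1
Total steps = 62

62 steps


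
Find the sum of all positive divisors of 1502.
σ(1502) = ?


Divisors of 1502: 1, 2, 751, 1502
Sum = 1 + 2 + 751 + 1502 = 2256

σ(1502) = 2256


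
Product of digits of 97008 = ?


9 × 7 × 0 × 0 × 8 = 0


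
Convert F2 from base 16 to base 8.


F2 (base 16) = 242 (decimal)
242 (decimal) = 362 (base 8)


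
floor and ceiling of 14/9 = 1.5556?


14/9 = 1.5556
floor = 1
ceil = 2

floor = 1, ceil = 2


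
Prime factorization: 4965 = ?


4965 / 3 = 1655
1655 / 5 = 331
331 / 331 = 1
4965 = 3 × 5 × 331


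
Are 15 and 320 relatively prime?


Euclidean algorithm:
320 = 21 * 15 + 5
15 = 3 * 5 + 0
GCD(15, 320) = 5

No, not coprime (GCD = 5)


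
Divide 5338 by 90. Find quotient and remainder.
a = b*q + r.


5338 = 90 * 59 + 28
Check: 5310 + 28 = 5338

q = 59, r = 28


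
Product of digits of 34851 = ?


3 × 4 × 8 × 5 × 1 = 480


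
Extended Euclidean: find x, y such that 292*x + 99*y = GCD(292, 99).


Tabular extended Euclidean (each row: r = 292*s + 99*t):
r=292, s=1, t=0
r=99, s=0, t=1
q=2: r=94, s=1, t=-2   [292*(1) + 99*(-2) = 94]
q=1: r=5, s=-1, t=3   [292*(-1) + 99*(3) = 5]
q=18: r=4, s=19, t=-56   [292*(19) + 99*(-56) = 4]
q=1: r=1, s=-20, t=59   [292*(-20) + 99*(59) = 1]
q=4: r=0, s=99, t=-292   [292*(99) + 99*(-292) = 0]
GCD = 1; from the row with r=1: x=-20, y=59
Check: 292*(-20) + 99*(59) = -5840 + 5841 = 1

GCD = 1, x = -20, y = 59


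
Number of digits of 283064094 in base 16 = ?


283064094 in base 16 = 10DF371E
Number of digits = 8

8 digits (base 16)


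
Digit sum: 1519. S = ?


1 + 5 + 1 + 9 = 16


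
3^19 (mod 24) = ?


3^1 mod 24 = 3
3^2 mod 24 = 9
3^3 mod 24 = 3
3^4 mod 24 = 9
3^5 mod 24 = 3
3^6 mod 24 = 9
3^7 mod 24 = 3
3^8 mod 24 = 9
3^9 mod 24 = 3
3^10 mod 24 = 9
3^11 mod 24 = 3
3^12 mod 24 = 9
3^13 mod 24 = 3
3^14 mod 24 = 9
3^15 mod 24 = 3
3^16 mod 24 = 9
3^17 mod 24 = 3
3^18 mod 24 = 9
3^19 mod 24 = 3


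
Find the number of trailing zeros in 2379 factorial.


floor(2379/5) = 475
floor(2379/25) = 95
floor(2379/125) = 19
floor(2379/625) = 3
Total = 592

592 trailing zeros


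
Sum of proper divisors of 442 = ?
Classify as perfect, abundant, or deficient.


Proper divisors: 1, 2, 13, 17, 26, 34, 221
Sum = 1 + 2 + 13 + 17 + 26 + 34 + 221 = 314
314 < 442 → deficient

s(442) = 314 (deficient)


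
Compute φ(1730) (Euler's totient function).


1730 = 2 × 5 × 173
Prime factors: 2, 5, 173
φ(1730) = 1730 × (1-1/2) × (1-1/5) × (1-1/173)
= 1730 × 1/2 × 4/5 × 172/173 = 688

φ(1730) = 688


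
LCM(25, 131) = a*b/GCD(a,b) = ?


GCD(25, 131) = 1
LCM = 25*131/1 = 3275/1 = 3275

LCM = 3275


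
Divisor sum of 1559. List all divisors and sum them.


Divisors of 1559: 1, 1559
Sum = 1 + 1559 = 1560

σ(1559) = 1560


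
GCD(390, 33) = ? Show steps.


390 = 11 * 33 + 27
33 = 1 * 27 + 6
27 = 4 * 6 + 3
6 = 2 * 3 + 0
GCD = 3


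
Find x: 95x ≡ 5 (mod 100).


GCD(95, 100) = 5 divides 5
Divide: 19x ≡ 1 (mod 20)
x ≡ 19 (mod 20)


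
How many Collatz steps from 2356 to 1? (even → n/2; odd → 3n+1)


2356 → 1178 → 589 → 1768 → 884 → 442 → 221 → 664 → 332 → 166 → 83 → 250 → 125 → 376 → 188 → 94 → 47 → 142 → 71 → 214 → 107 → 322 → 161 → 484 → 242 → 121 → 364 → 182 → 91 → 274 → 137 → 412 → 206 → 103 → 310 → 155 → 466 → 233 → 700 → 350 → 175 → 526 → 263 → 790 → 395 → 1186 → 593 → 1780 → 890 → 445 → 1336 → 668 → 334 → 167 → 502 → 251 → 754 → 377 → 1132 → 566 → 283 → 850 → 425 → 1276 → 638 → 319 → 958 → 479 → 1438 → 719 → 2158 → 1079 → 3238 → 1619 → 4858 → 2429 → 7288 → 3644 → 1822 → 911 → 2734 → 1367 → 4102 → 2051 → 6154 → 3077 → 9232 → 4616 → 2308 → 1154 → 577 → 1732 → 866 → 433 → 1300 → 650 → 325 → 976 → 488 → 244 → 122 → 61 → 184 → 92 → 46 → 23 → 70 → 35 → 106 → 53 → 160 → 80 → 40 → 20 → 10 → 5 → 16 → 8 → 4 → 2 → 1
Total steps = 120

120 steps


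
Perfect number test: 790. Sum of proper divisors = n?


Proper divisors of 790: 1, 2, 5, 10, 79, 158, 395
Sum = 1 + 2 + 5 + 10 + 79 + 158 + 395 = 650

No, 790 is not perfect (650 ≠ 790)


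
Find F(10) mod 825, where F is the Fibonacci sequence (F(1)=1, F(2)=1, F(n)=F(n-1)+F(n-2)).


F(k) mod 825 for k=1..10:
1, 1, 2, 3, 5, 8, 13, 21, 34, 55
F(10) mod 825 = 55


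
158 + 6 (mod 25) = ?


158 + 6 = 164
164 mod 25 = 14


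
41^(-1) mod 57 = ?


Use the extended Euclidean algorithm on (57, 41); each row r = 57*s + 41*t:
r=57, s=1, t=0
r=41, s=0, t=1
q=1: r=16, s=1, t=-1   [57*(1) + 41*(-1) = 16]
q=2: r=9, s=-2, t=3   [57*(-2) + 41*(3) = 9]
q=1: r=7, s=3, t=-4   [57*(3) + 41*(-4) = 7]
q=1: r=2, s=-5, t=7   [57*(-5) + 41*(7) = 2]
q=3: r=1, s=18, t=-25   [57*(18) + 41*(-25) = 1]
q=2: r=0, s=-41, t=57   [57*(-41) + 41*(57) = 0]
GCD = 1 with t = -25, so 41*(-25) ≡ 1 (mod 57)
Inverse = -25 mod 57 = 32
Check: 41 * 32 = 1312 ≡ 1 (mod 57)

41^(-1) ≡ 32 (mod 57)


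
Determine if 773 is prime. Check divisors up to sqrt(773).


Check divisors up to sqrt(773) = 27.8029
No divisors found.
773 is prime.

Yes, 773 is prime


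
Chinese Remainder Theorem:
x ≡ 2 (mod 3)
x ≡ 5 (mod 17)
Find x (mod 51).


M = 3*17 = 51
M1 = M/3 = 17, M2 = M/17 = 3
M1^(-1) mod 3 = 2, M2^(-1) mod 17 = 6
x = 2*17*2 + 5*3*6 = 158
158 mod 51 = 5
Check: 5 mod 3 = 2 ✓, 5 mod 17 = 5 ✓

x ≡ 5 (mod 51)


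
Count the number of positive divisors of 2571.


2571 = 3^1 × 857^1
d(2571) = (1+1) × (1+1) = 4

4 divisors


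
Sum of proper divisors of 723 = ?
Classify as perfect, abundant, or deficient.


Proper divisors: 1, 3, 241
Sum = 1 + 3 + 241 = 245
245 < 723 → deficient

s(723) = 245 (deficient)


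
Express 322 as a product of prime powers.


322 / 2 = 161
161 / 7 = 23
23 / 23 = 1
322 = 2 × 7 × 23


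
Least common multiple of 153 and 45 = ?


GCD(153, 45) = 9
LCM = 153*45/9 = 6885/9 = 765

LCM = 765


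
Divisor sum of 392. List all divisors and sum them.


Divisors of 392: 1, 2, 4, 7, 8, 14, 28, 49, 56, 98, 196, 392
Sum = 1 + 2 + 4 + 7 + 8 + 14 + 28 + 49 + 56 + 98 + 196 + 392 = 855

σ(392) = 855


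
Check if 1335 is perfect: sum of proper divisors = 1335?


Proper divisors of 1335: 1, 3, 5, 15, 89, 267, 445
Sum = 1 + 3 + 5 + 15 + 89 + 267 + 445 = 825

No, 1335 is not perfect (825 ≠ 1335)


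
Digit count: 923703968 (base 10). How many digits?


923703968 has 9 digits in base 10
floor(log10(923703968)) + 1 = floor(8.9655) + 1 = 9

9 digits (base 10)


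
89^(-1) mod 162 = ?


Use the extended Euclidean algorithm on (162, 89); each row r = 162*s + 89*t:
r=162, s=1, t=0
r=89, s=0, t=1
q=1: r=73, s=1, t=-1   [162*(1) + 89*(-1) = 73]
q=1: r=16, s=-1, t=2   [162*(-1) + 89*(2) = 16]
q=4: r=9, s=5, t=-9   [162*(5) + 89*(-9) = 9]
q=1: r=7, s=-6, t=11   [162*(-6) + 89*(11) = 7]
q=1: r=2, s=11, t=-20   [162*(11) + 89*(-20) = 2]
q=3: r=1, s=-39, t=71   [162*(-39) + 89*(71) = 1]
q=2: r=0, s=89, t=-162   [162*(89) + 89*(-162) = 0]
GCD = 1 with t = 71, so 89*(71) ≡ 1 (mod 162)
Inverse = 71 mod 162 = 71
Check: 89 * 71 = 6319 ≡ 1 (mod 162)

89^(-1) ≡ 71 (mod 162)


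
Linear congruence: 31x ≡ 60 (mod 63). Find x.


GCD(31, 63) = 1, unique solution
a^(-1) mod 63 = 61
x = 61 * 60 mod 63 = 6

x ≡ 6 (mod 63)


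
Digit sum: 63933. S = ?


6 + 3 + 9 + 3 + 3 = 24


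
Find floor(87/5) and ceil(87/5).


87/5 = 17.4000
floor = 17
ceil = 18

floor = 17, ceil = 18


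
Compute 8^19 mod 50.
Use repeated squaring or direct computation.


8^1 mod 50 = 8
8^2 mod 50 = 14
8^3 mod 50 = 12
8^4 mod 50 = 46
8^5 mod 50 = 18
8^6 mod 50 = 44
8^7 mod 50 = 2
8^8 mod 50 = 16
8^9 mod 50 = 28
8^10 mod 50 = 24
8^11 mod 50 = 42
8^12 mod 50 = 36
8^13 mod 50 = 38
8^14 mod 50 = 4
8^15 mod 50 = 32
8^16 mod 50 = 6
8^17 mod 50 = 48
8^18 mod 50 = 34
8^19 mod 50 = 22


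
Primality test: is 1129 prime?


Check divisors up to sqrt(1129) = 33.6006
No divisors found.
1129 is prime.

Yes, 1129 is prime


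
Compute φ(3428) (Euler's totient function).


3428 = 2^2 × 857
Prime factors: 2, 857
φ(3428) = 3428 × (1-1/2) × (1-1/857)
= 3428 × 1/2 × 856/857 = 1712

φ(3428) = 1712


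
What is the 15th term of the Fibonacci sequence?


Sequence: 1, 1, 2, 3, 5, 8, 13, 21, 34, 55, 89, 144, 233, 377, 610
F(15) = 610


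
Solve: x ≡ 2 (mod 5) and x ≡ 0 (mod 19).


M = 5*19 = 95
M1 = M/5 = 19, M2 = M/19 = 5
M1^(-1) mod 5 = 4, M2^(-1) mod 19 = 4
x = 2*19*4 + 0*5*4 = 152
152 mod 95 = 57
Check: 57 mod 5 = 2 ✓, 57 mod 19 = 0 ✓

x ≡ 57 (mod 95)


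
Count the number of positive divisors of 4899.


4899 = 3^1 × 23^1 × 71^1
d(4899) = (1+1) × (1+1) × (1+1) = 8

8 divisors


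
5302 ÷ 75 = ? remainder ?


5302 = 75 * 70 + 52
Check: 5250 + 52 = 5302

q = 70, r = 52


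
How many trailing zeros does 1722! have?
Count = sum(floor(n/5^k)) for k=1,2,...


floor(1722/5) = 344
floor(1722/25) = 68
floor(1722/125) = 13
floor(1722/625) = 2
Total = 427

427 trailing zeros


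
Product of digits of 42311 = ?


4 × 2 × 3 × 1 × 1 = 24


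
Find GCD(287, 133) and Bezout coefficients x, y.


Tabular extended Euclidean (each row: r = 287*s + 133*t):
r=287, s=1, t=0
r=133, s=0, t=1
q=2: r=21, s=1, t=-2   [287*(1) + 133*(-2) = 21]
q=6: r=7, s=-6, t=13   [287*(-6) + 133*(13) = 7]
q=3: r=0, s=19, t=-41   [287*(19) + 133*(-41) = 0]
GCD = 7; from the row with r=7: x=-6, y=13
Check: 287*(-6) + 133*(13) = -1722 + 1729 = 7

GCD = 7, x = -6, y = 13


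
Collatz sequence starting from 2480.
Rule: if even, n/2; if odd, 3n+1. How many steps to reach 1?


2480 → 1240 → 620 → 310 → 155 → 466 → 233 → 700 → 350 → 175 → 526 → 263 → 790 → 395 → 1186 → 593 → 1780 → 890 → 445 → 1336 → 668 → 334 → 167 → 502 → 251 → 754 → 377 → 1132 → 566 → 283 → 850 → 425 → 1276 → 638 → 319 → 958 → 479 → 1438 → 719 → 2158 → 1079 → 3238 → 1619 → 4858 → 2429 → 7288 → 3644 → 1822 → 911 → 2734 → 1367 → 4102 → 2051 → 6154 → 3077 → 9232 → 4616 → 2308 → 1154 → 577 → 1732 → 866 → 433 → 1300 → 650 → 325 → 976 → 488 → 244 → 122 → 61 → 184 → 92 → 46 → 23 → 70 → 35 → 106 → 53 → 160 → 80 → 40 → 20 → 10 → 5 → 16 → 8 → 4 → 2 → 1
Total steps = 89

89 steps


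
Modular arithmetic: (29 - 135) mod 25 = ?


29 - 135 = -106
-106 mod 25 = 19


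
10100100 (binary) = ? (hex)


10100100 (base 2) = 164 (decimal)
164 (decimal) = A4 (base 16)


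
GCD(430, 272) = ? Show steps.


430 = 1 * 272 + 158
272 = 1 * 158 + 114
158 = 1 * 114 + 44
114 = 2 * 44 + 26
44 = 1 * 26 + 18
26 = 1 * 18 + 8
18 = 2 * 8 + 2
8 = 4 * 2 + 0
GCD = 2


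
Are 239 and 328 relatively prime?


Euclidean algorithm:
328 = 1 * 239 + 89
239 = 2 * 89 + 61
89 = 1 * 61 + 28
61 = 2 * 28 + 5
28 = 5 * 5 + 3
5 = 1 * 3 + 2
3 = 1 * 2 + 1
2 = 2 * 1 + 0
GCD(239, 328) = 1

Yes, coprime (GCD = 1)


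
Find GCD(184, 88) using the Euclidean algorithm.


184 = 2 * 88 + 8
88 = 11 * 8 + 0
GCD = 8


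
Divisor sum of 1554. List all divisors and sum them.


Divisors of 1554: 1, 2, 3, 6, 7, 14, 21, 37, 42, 74, 111, 222, 259, 518, 777, 1554
Sum = 1 + 2 + 3 + 6 + 7 + 14 + 21 + 37 + 42 + 74 + 111 + 222 + 259 + 518 + 777 + 1554 = 3648

σ(1554) = 3648


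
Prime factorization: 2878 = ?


2878 / 2 = 1439
1439 / 1439 = 1
2878 = 2 × 1439


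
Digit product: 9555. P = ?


9 × 5 × 5 × 5 = 1125


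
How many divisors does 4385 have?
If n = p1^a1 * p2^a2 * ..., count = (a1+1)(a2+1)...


4385 = 5^1 × 877^1
d(4385) = (1+1) × (1+1) = 4

4 divisors


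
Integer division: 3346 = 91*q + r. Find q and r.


3346 = 91 * 36 + 70
Check: 3276 + 70 = 3346

q = 36, r = 70


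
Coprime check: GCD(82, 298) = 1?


Euclidean algorithm:
298 = 3 * 82 + 52
82 = 1 * 52 + 30
52 = 1 * 30 + 22
30 = 1 * 22 + 8
22 = 2 * 8 + 6
8 = 1 * 6 + 2
6 = 3 * 2 + 0
GCD(82, 298) = 2

No, not coprime (GCD = 2)


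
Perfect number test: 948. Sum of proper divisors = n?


Proper divisors of 948: 1, 2, 3, 4, 6, 12, 79, 158, 237, 316, 474
Sum = 1 + 2 + 3 + 4 + 6 + 12 + 79 + 158 + 237 + 316 + 474 = 1292

No, 948 is not perfect (1292 ≠ 948)


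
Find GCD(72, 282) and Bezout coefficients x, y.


Tabular extended Euclidean (each row: r = 72*s + 282*t):
r=72, s=1, t=0
r=282, s=0, t=1
q=0: r=72, s=1, t=0   [72*(1) + 282*(0) = 72]
q=3: r=66, s=-3, t=1   [72*(-3) + 282*(1) = 66]
q=1: r=6, s=4, t=-1   [72*(4) + 282*(-1) = 6]
q=11: r=0, s=-47, t=12   [72*(-47) + 282*(12) = 0]
GCD = 6; from the row with r=6: x=4, y=-1
Check: 72*(4) + 282*(-1) = 288 - 282 = 6

GCD = 6, x = 4, y = -1


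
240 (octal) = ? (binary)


240 (base 8) = 160 (decimal)
160 (decimal) = 10100000 (base 2)


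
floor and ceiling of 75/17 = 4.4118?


75/17 = 4.4118
floor = 4
ceil = 5

floor = 4, ceil = 5


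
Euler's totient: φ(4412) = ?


4412 = 2^2 × 1103
Prime factors: 2, 1103
φ(4412) = 4412 × (1-1/2) × (1-1/1103)
= 4412 × 1/2 × 1102/1103 = 2204

φ(4412) = 2204


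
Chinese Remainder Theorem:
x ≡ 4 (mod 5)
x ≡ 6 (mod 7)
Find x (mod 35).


M = 5*7 = 35
M1 = M/5 = 7, M2 = M/7 = 5
M1^(-1) mod 5 = 3, M2^(-1) mod 7 = 3
x = 4*7*3 + 6*5*3 = 174
174 mod 35 = 34
Check: 34 mod 5 = 4 ✓, 34 mod 7 = 6 ✓

x ≡ 34 (mod 35)


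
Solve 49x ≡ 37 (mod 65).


GCD(49, 65) = 1, unique solution
a^(-1) mod 65 = 4
x = 4 * 37 mod 65 = 18

x ≡ 18 (mod 65)


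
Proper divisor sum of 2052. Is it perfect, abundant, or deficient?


Proper divisors: 1, 2, 3, 4, 6, 9, 12, 18, 19, 27, 36, 38, 54, 57, 76, 108, 114, 171, 228, 342, 513, 684, 1026
Sum = 1 + 2 + 3 + 4 + 6 + 9 + 12 + 18 + 19 + 27 + 36 + 38 + 54 + 57 + 76 + 108 + 114 + 171 + 228 + 342 + 513 + 684 + 1026 = 3548
3548 > 2052 → abundant

s(2052) = 3548 (abundant)


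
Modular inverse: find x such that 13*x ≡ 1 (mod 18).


Use the extended Euclidean algorithm on (18, 13); each row r = 18*s + 13*t:
r=18, s=1, t=0
r=13, s=0, t=1
q=1: r=5, s=1, t=-1   [18*(1) + 13*(-1) = 5]
q=2: r=3, s=-2, t=3   [18*(-2) + 13*(3) = 3]
q=1: r=2, s=3, t=-4   [18*(3) + 13*(-4) = 2]
q=1: r=1, s=-5, t=7   [18*(-5) + 13*(7) = 1]
q=2: r=0, s=13, t=-18   [18*(13) + 13*(-18) = 0]
GCD = 1 with t = 7, so 13*(7) ≡ 1 (mod 18)
Inverse = 7 mod 18 = 7
Check: 13 * 7 = 91 ≡ 1 (mod 18)

13^(-1) ≡ 7 (mod 18)


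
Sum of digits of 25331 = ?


2 + 5 + 3 + 3 + 1 = 14


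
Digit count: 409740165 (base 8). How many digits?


409740165 in base 8 = 3033021605
Number of digits = 10

10 digits (base 8)


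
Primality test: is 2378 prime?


2378 / 2 = 1189 (exact division)
2378 is NOT prime.

No, 2378 is not prime


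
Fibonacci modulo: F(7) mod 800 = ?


F(k) mod 800 for k=1..7:
1, 1, 2, 3, 5, 8, 13
F(7) mod 800 = 13


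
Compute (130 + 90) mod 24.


130 + 90 = 220
220 mod 24 = 4


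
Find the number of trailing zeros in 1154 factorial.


floor(1154/5) = 230
floor(1154/25) = 46
floor(1154/125) = 9
floor(1154/625) = 1
Total = 286

286 trailing zeros


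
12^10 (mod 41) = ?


12^1 mod 41 = 12
12^2 mod 41 = 21
12^3 mod 41 = 6
12^4 mod 41 = 31
12^5 mod 41 = 3
12^6 mod 41 = 36
12^7 mod 41 = 22
12^8 mod 41 = 18
12^9 mod 41 = 11
12^10 mod 41 = 9


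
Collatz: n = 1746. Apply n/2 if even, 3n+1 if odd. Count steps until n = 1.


1746 → 873 → 2620 → 1310 → 655 → 1966 → 983 → 2950 → 1475 → 4426 → 2213 → 6640 → 3320 → 1660 → 830 → 415 → 1246 → 623 → 1870 → 935 → 2806 → 1403 → 4210 → 2105 → 6316 → 3158 → 1579 → 4738 → 2369 → 7108 → 3554 → 1777 → 5332 → 2666 → 1333 → 4000 → 2000 → 1000 → 500 → 250 → 125 → 376 → 188 → 94 → 47 → 142 → 71 → 214 → 107 → 322 → 161 → 484 → 242 → 121 → 364 → 182 → 91 → 274 → 137 → 412 → 206 → 103 → 310 → 155 → 466 → 233 → 700 → 350 → 175 → 526 → 263 → 790 → 395 → 1186 → 593 → 1780 → 890 → 445 → 1336 → 668 → 334 → 167 → 502 → 251 → 754 → 377 → 1132 → 566 → 283 → 850 → 425 → 1276 → 638 → 319 → 958 → 479 → 1438 → 719 → 2158 → 1079 → 3238 → 1619 → 4858 → 2429 → 7288 → 3644 → 1822 → 911 → 2734 → 1367 → 4102 → 2051 → 6154 → 3077 → 9232 → 4616 → 2308 → 1154 → 577 → 1732 → 866 → 433 → 1300 → 650 → 325 → 976 → 488 → 244 → 122 → 61 → 184 → 92 → 46 → 23 → 70 → 35 → 106 → 53 → 160 → 80 → 40 → 20 → 10 → 5 → 16 → 8 → 4 → 2 → 1
Total steps = 148

148 steps


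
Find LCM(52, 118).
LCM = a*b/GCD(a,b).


GCD(52, 118) = 2
LCM = 52*118/2 = 6136/2 = 3068

LCM = 3068


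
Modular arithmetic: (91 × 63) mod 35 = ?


91 × 63 = 5733
5733 mod 35 = 28


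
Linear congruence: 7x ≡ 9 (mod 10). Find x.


GCD(7, 10) = 1, unique solution
a^(-1) mod 10 = 3
x = 3 * 9 mod 10 = 7

x ≡ 7 (mod 10)


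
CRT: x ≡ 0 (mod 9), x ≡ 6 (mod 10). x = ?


M = 9*10 = 90
M1 = M/9 = 10, M2 = M/10 = 9
M1^(-1) mod 9 = 1, M2^(-1) mod 10 = 9
x = 0*10*1 + 6*9*9 = 486
486 mod 90 = 36
Check: 36 mod 9 = 0 ✓, 36 mod 10 = 6 ✓

x ≡ 36 (mod 90)


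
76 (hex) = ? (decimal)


76 (base 16) = 118 (decimal)
118 (decimal) = 118 (base 10)


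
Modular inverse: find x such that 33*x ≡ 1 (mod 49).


Use the extended Euclidean algorithm on (49, 33); each row r = 49*s + 33*t:
r=49, s=1, t=0
r=33, s=0, t=1
q=1: r=16, s=1, t=-1   [49*(1) + 33*(-1) = 16]
q=2: r=1, s=-2, t=3   [49*(-2) + 33*(3) = 1]
q=16: r=0, s=33, t=-49   [49*(33) + 33*(-49) = 0]
GCD = 1 with t = 3, so 33*(3) ≡ 1 (mod 49)
Inverse = 3 mod 49 = 3
Check: 33 * 3 = 99 ≡ 1 (mod 49)

33^(-1) ≡ 3 (mod 49)


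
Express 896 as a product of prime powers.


896 / 2 = 448
448 / 2 = 224
224 / 2 = 112
112 / 2 = 56
56 / 2 = 28
28 / 2 = 14
14 / 2 = 7
7 / 7 = 1
896 = 2^7 × 7


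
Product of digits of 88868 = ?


8 × 8 × 8 × 6 × 8 = 24576


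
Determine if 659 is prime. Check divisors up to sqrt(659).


Check divisors up to sqrt(659) = 25.6710
No divisors found.
659 is prime.

Yes, 659 is prime


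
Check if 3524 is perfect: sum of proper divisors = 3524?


Proper divisors of 3524: 1, 2, 4, 881, 1762
Sum = 1 + 2 + 4 + 881 + 1762 = 2650

No, 3524 is not perfect (2650 ≠ 3524)


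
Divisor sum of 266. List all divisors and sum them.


Divisors of 266: 1, 2, 7, 14, 19, 38, 133, 266
Sum = 1 + 2 + 7 + 14 + 19 + 38 + 133 + 266 = 480

σ(266) = 480


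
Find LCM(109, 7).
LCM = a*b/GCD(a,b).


GCD(109, 7) = 1
LCM = 109*7/1 = 763/1 = 763

LCM = 763


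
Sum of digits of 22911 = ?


2 + 2 + 9 + 1 + 1 = 15


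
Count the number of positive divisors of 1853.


1853 = 17^1 × 109^1
d(1853) = (1+1) × (1+1) = 4

4 divisors


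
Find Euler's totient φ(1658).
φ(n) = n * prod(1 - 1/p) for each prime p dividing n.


1658 = 2 × 829
Prime factors: 2, 829
φ(1658) = 1658 × (1-1/2) × (1-1/829)
= 1658 × 1/2 × 828/829 = 828

φ(1658) = 828


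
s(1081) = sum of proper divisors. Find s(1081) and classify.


Proper divisors: 1, 23, 47
Sum = 1 + 23 + 47 = 71
71 < 1081 → deficient

s(1081) = 71 (deficient)


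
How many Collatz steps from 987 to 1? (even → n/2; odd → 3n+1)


987 → 2962 → 1481 → 4444 → 2222 → 1111 → 3334 → 1667 → 5002 → 2501 → 7504 → 3752 → 1876 → 938 → 469 → 1408 → 704 → 352 → 176 → 88 → 44 → 22 → 11 → 34 → 17 → 52 → 26 → 13 → 40 → 20 → 10 → 5 → 16 → 8 → 4 → 2 → 1
Total steps = 36

36 steps


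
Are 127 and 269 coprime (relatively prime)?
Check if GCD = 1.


Euclidean algorithm:
269 = 2 * 127 + 15
127 = 8 * 15 + 7
15 = 2 * 7 + 1
7 = 7 * 1 + 0
GCD(127, 269) = 1

Yes, coprime (GCD = 1)


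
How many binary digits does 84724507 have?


84724507 in base 2 = 101000011001100101100011011
Number of digits = 27

27 digits (base 2)


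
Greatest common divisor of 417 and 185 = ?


417 = 2 * 185 + 47
185 = 3 * 47 + 44
47 = 1 * 44 + 3
44 = 14 * 3 + 2
3 = 1 * 2 + 1
2 = 2 * 1 + 0
GCD = 1


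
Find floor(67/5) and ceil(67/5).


67/5 = 13.4000
floor = 13
ceil = 14

floor = 13, ceil = 14


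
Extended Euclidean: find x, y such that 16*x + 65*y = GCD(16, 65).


Tabular extended Euclidean (each row: r = 16*s + 65*t):
r=16, s=1, t=0
r=65, s=0, t=1
q=0: r=16, s=1, t=0   [16*(1) + 65*(0) = 16]
q=4: r=1, s=-4, t=1   [16*(-4) + 65*(1) = 1]
q=16: r=0, s=65, t=-16   [16*(65) + 65*(-16) = 0]
GCD = 1; from the row with r=1: x=-4, y=1
Check: 16*(-4) + 65*(1) = -64 + 65 = 1

GCD = 1, x = -4, y = 1


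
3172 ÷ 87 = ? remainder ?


3172 = 87 * 36 + 40
Check: 3132 + 40 = 3172

q = 36, r = 40


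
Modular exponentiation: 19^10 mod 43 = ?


19^1 mod 43 = 19
19^2 mod 43 = 17
19^3 mod 43 = 22
19^4 mod 43 = 31
19^5 mod 43 = 30
19^6 mod 43 = 11
19^7 mod 43 = 37
19^8 mod 43 = 15
19^9 mod 43 = 27
19^10 mod 43 = 40


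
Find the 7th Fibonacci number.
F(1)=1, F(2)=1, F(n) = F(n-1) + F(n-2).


Sequence: 1, 1, 2, 3, 5, 8, 13
F(7) = 13


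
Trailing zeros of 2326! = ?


floor(2326/5) = 465
floor(2326/25) = 93
floor(2326/125) = 18
floor(2326/625) = 3
Total = 579

579 trailing zeros


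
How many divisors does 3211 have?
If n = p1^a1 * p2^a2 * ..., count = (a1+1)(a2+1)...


3211 = 13^2 × 19^1
d(3211) = (2+1) × (1+1) = 6

6 divisors


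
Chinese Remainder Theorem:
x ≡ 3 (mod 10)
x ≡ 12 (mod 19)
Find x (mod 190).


M = 10*19 = 190
M1 = M/10 = 19, M2 = M/19 = 10
M1^(-1) mod 10 = 9, M2^(-1) mod 19 = 2
x = 3*19*9 + 12*10*2 = 753
753 mod 190 = 183
Check: 183 mod 10 = 3 ✓, 183 mod 19 = 12 ✓

x ≡ 183 (mod 190)


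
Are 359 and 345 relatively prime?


Euclidean algorithm:
359 = 1 * 345 + 14
345 = 24 * 14 + 9
14 = 1 * 9 + 5
9 = 1 * 5 + 4
5 = 1 * 4 + 1
4 = 4 * 1 + 0
GCD(359, 345) = 1

Yes, coprime (GCD = 1)


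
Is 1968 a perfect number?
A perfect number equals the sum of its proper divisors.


Proper divisors of 1968: 1, 2, 3, 4, 6, 8, 12, 16, 24, 41, 48, 82, 123, 164, 246, 328, 492, 656, 984
Sum = 1 + 2 + 3 + 4 + 6 + 8 + 12 + 16 + 24 + 41 + 48 + 82 + 123 + 164 + 246 + 328 + 492 + 656 + 984 = 3240

No, 1968 is not perfect (3240 ≠ 1968)


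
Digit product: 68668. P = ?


6 × 8 × 6 × 6 × 8 = 13824


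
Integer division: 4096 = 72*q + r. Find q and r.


4096 = 72 * 56 + 64
Check: 4032 + 64 = 4096

q = 56, r = 64


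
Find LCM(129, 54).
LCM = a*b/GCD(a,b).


GCD(129, 54) = 3
LCM = 129*54/3 = 6966/3 = 2322

LCM = 2322


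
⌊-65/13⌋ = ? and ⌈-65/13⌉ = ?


-65/13 = -5.0000
floor = -5
ceil = -5

floor = -5, ceil = -5


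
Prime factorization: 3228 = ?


3228 / 2 = 1614
1614 / 2 = 807
807 / 3 = 269
269 / 269 = 1
3228 = 2^2 × 3 × 269


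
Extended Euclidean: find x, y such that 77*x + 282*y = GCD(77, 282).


Tabular extended Euclidean (each row: r = 77*s + 282*t):
r=77, s=1, t=0
r=282, s=0, t=1
q=0: r=77, s=1, t=0   [77*(1) + 282*(0) = 77]
q=3: r=51, s=-3, t=1   [77*(-3) + 282*(1) = 51]
q=1: r=26, s=4, t=-1   [77*(4) + 282*(-1) = 26]
q=1: r=25, s=-7, t=2   [77*(-7) + 282*(2) = 25]
q=1: r=1, s=11, t=-3   [77*(11) + 282*(-3) = 1]
q=25: r=0, s=-282, t=77   [77*(-282) + 282*(77) = 0]
GCD = 1; from the row with r=1: x=11, y=-3
Check: 77*(11) + 282*(-3) = 847 - 846 = 1

GCD = 1, x = 11, y = -3


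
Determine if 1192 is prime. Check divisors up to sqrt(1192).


1192 / 2 = 596 (exact division)
1192 is NOT prime.

No, 1192 is not prime


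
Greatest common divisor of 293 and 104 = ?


293 = 2 * 104 + 85
104 = 1 * 85 + 19
85 = 4 * 19 + 9
19 = 2 * 9 + 1
9 = 9 * 1 + 0
GCD = 1


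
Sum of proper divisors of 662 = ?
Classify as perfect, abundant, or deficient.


Proper divisors: 1, 2, 331
Sum = 1 + 2 + 331 = 334
334 < 662 → deficient

s(662) = 334 (deficient)


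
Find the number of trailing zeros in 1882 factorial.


floor(1882/5) = 376
floor(1882/25) = 75
floor(1882/125) = 15
floor(1882/625) = 3
Total = 469

469 trailing zeros


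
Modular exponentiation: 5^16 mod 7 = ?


5^1 mod 7 = 5
5^2 mod 7 = 4
5^3 mod 7 = 6
5^4 mod 7 = 2
5^5 mod 7 = 3
5^6 mod 7 = 1
5^7 mod 7 = 5
5^8 mod 7 = 4
5^9 mod 7 = 6
5^10 mod 7 = 2
5^11 mod 7 = 3
5^12 mod 7 = 1
5^13 mod 7 = 5
5^14 mod 7 = 4
5^15 mod 7 = 6
5^16 mod 7 = 2


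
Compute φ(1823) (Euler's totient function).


1823 = 1823
Prime factors: 1823
φ(1823) = 1823 × (1-1/1823)
= 1823 × 1822/1823 = 1822

φ(1823) = 1822


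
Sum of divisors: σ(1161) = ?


Divisors of 1161: 1, 3, 9, 27, 43, 129, 387, 1161
Sum = 1 + 3 + 9 + 27 + 43 + 129 + 387 + 1161 = 1760

σ(1161) = 1760


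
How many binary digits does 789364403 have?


789364403 in base 2 = 101111000011001011111010110011
Number of digits = 30

30 digits (base 2)


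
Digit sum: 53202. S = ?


5 + 3 + 2 + 0 + 2 = 12


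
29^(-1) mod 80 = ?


Use the extended Euclidean algorithm on (80, 29); each row r = 80*s + 29*t:
r=80, s=1, t=0
r=29, s=0, t=1
q=2: r=22, s=1, t=-2   [80*(1) + 29*(-2) = 22]
q=1: r=7, s=-1, t=3   [80*(-1) + 29*(3) = 7]
q=3: r=1, s=4, t=-11   [80*(4) + 29*(-11) = 1]
q=7: r=0, s=-29, t=80   [80*(-29) + 29*(80) = 0]
GCD = 1 with t = -11, so 29*(-11) ≡ 1 (mod 80)
Inverse = -11 mod 80 = 69
Check: 29 * 69 = 2001 ≡ 1 (mod 80)

29^(-1) ≡ 69 (mod 80)


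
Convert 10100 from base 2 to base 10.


10100 (base 2) = 20 (decimal)
20 (decimal) = 20 (base 10)


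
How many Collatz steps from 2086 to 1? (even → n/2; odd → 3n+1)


2086 → 1043 → 3130 → 1565 → 4696 → 2348 → 1174 → 587 → 1762 → 881 → 2644 → 1322 → 661 → 1984 → 992 → 496 → 248 → 124 → 62 → 31 → 94 → 47 → 142 → 71 → 214 → 107 → 322 → 161 → 484 → 242 → 121 → 364 → 182 → 91 → 274 → 137 → 412 → 206 → 103 → 310 → 155 → 466 → 233 → 700 → 350 → 175 → 526 → 263 → 790 → 395 → 1186 → 593 → 1780 → 890 → 445 → 1336 → 668 → 334 → 167 → 502 → 251 → 754 → 377 → 1132 → 566 → 283 → 850 → 425 → 1276 → 638 → 319 → 958 → 479 → 1438 → 719 → 2158 → 1079 → 3238 → 1619 → 4858 → 2429 → 7288 → 3644 → 1822 → 911 → 2734 → 1367 → 4102 → 2051 → 6154 → 3077 → 9232 → 4616 → 2308 → 1154 → 577 → 1732 → 866 → 433 → 1300 → 650 → 325 → 976 → 488 → 244 → 122 → 61 → 184 → 92 → 46 → 23 → 70 → 35 → 106 → 53 → 160 → 80 → 40 → 20 → 10 → 5 → 16 → 8 → 4 → 2 → 1
Total steps = 125

125 steps


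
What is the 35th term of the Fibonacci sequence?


Sequence: 1, 1, 2, 3, 5, 8, 13, 21, 34, 55, 89, 144, 233, 377, 610, 987, 1597, 2584, 4181, 6765, 10946, 17711, 28657, 46368, 75025, 121393, 196418, 317811, 514229, 832040, 1346269, 2178309, 3524578, 5702887, 9227465
F(35) = 9227465


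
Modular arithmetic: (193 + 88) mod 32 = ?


193 + 88 = 281
281 mod 32 = 25


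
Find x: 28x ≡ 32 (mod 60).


GCD(28, 60) = 4 divides 32
Divide: 7x ≡ 8 (mod 15)
x ≡ 14 (mod 15)
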